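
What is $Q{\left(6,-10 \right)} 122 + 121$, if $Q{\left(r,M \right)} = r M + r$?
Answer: $-6467$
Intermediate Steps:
$Q{\left(r,M \right)} = r + M r$ ($Q{\left(r,M \right)} = M r + r = r + M r$)
$Q{\left(6,-10 \right)} 122 + 121 = 6 \left(1 - 10\right) 122 + 121 = 6 \left(-9\right) 122 + 121 = \left(-54\right) 122 + 121 = -6588 + 121 = -6467$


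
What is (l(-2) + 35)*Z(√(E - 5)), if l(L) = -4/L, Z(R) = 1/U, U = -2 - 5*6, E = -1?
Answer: -37/32 ≈ -1.1563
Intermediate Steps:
U = -32 (U = -2 - 30 = -32)
Z(R) = -1/32 (Z(R) = 1/(-32) = -1/32)
(l(-2) + 35)*Z(√(E - 5)) = (-4/(-2) + 35)*(-1/32) = (-4*(-½) + 35)*(-1/32) = (2 + 35)*(-1/32) = 37*(-1/32) = -37/32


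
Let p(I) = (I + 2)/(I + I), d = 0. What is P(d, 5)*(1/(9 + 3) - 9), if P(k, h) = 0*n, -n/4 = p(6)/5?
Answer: 0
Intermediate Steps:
p(I) = (2 + I)/(2*I) (p(I) = (2 + I)/((2*I)) = (2 + I)*(1/(2*I)) = (2 + I)/(2*I))
n = -8/15 (n = -4*(½)*(2 + 6)/6/5 = -4*(½)*(⅙)*8/5 = -8/(3*5) = -4*2/15 = -8/15 ≈ -0.53333)
P(k, h) = 0 (P(k, h) = 0*(-8/15) = 0)
P(d, 5)*(1/(9 + 3) - 9) = 0*(1/(9 + 3) - 9) = 0*(1/12 - 9) = 0*(-107/12) = 0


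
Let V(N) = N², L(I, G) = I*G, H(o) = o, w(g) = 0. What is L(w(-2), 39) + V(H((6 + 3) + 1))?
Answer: 100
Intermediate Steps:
L(I, G) = G*I
L(w(-2), 39) + V(H((6 + 3) + 1)) = 39*0 + ((6 + 3) + 1)² = 0 + (9 + 1)² = 0 + 10² = 0 + 100 = 100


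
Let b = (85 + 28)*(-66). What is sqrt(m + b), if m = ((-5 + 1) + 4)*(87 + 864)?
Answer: I*sqrt(7458) ≈ 86.36*I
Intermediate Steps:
m = 0 (m = (-4 + 4)*951 = 0*951 = 0)
b = -7458 (b = 113*(-66) = -7458)
sqrt(m + b) = sqrt(0 - 7458) = sqrt(-7458) = I*sqrt(7458)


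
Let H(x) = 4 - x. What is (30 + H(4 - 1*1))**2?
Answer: 961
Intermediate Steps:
(30 + H(4 - 1*1))**2 = (30 + (4 - (4 - 1*1)))**2 = (30 + (4 - (4 - 1)))**2 = (30 + (4 - 1*3))**2 = (30 + (4 - 3))**2 = (30 + 1)**2 = 31**2 = 961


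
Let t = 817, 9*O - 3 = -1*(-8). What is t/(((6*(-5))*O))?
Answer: -2451/110 ≈ -22.282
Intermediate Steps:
O = 11/9 (O = ⅓ + (-1*(-8))/9 = ⅓ + (⅑)*8 = ⅓ + 8/9 = 11/9 ≈ 1.2222)
t/(((6*(-5))*O)) = 817/(((6*(-5))*(11/9))) = 817/((-30*11/9)) = 817/(-110/3) = 817*(-3/110) = -2451/110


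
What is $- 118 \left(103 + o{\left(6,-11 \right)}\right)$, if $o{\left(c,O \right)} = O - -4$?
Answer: $-11328$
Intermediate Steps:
$o{\left(c,O \right)} = 4 + O$ ($o{\left(c,O \right)} = O + 4 = 4 + O$)
$- 118 \left(103 + o{\left(6,-11 \right)}\right) = - 118 \left(103 + \left(4 - 11\right)\right) = - 118 \left(103 - 7\right) = \left(-118\right) 96 = -11328$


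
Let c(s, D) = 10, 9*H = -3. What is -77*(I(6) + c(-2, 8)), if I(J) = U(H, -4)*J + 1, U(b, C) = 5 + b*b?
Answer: -9625/3 ≈ -3208.3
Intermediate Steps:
H = -⅓ (H = (⅑)*(-3) = -⅓ ≈ -0.33333)
U(b, C) = 5 + b²
I(J) = 1 + 46*J/9 (I(J) = (5 + (-⅓)²)*J + 1 = (5 + ⅑)*J + 1 = 46*J/9 + 1 = 1 + 46*J/9)
-77*(I(6) + c(-2, 8)) = -77*((1 + (46/9)*6) + 10) = -77*((1 + 92/3) + 10) = -77*(95/3 + 10) = -77*125/3 = -9625/3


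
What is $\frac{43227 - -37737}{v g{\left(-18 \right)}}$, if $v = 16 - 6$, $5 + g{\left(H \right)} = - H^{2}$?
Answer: $- \frac{40482}{1645} \approx -24.609$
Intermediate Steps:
$g{\left(H \right)} = -5 - H^{2}$
$v = 10$ ($v = 16 - 6 = 10$)
$\frac{43227 - -37737}{v g{\left(-18 \right)}} = \frac{43227 - -37737}{10 \left(-5 - \left(-18\right)^{2}\right)} = \frac{43227 + 37737}{10 \left(-5 - 324\right)} = \frac{80964}{10 \left(-5 - 324\right)} = \frac{80964}{10 \left(-329\right)} = \frac{80964}{-3290} = 80964 \left(- \frac{1}{3290}\right) = - \frac{40482}{1645}$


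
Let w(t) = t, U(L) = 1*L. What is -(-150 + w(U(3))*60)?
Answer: -30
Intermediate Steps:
U(L) = L
-(-150 + w(U(3))*60) = -(-150 + 3*60) = -(-150 + 180) = -1*30 = -30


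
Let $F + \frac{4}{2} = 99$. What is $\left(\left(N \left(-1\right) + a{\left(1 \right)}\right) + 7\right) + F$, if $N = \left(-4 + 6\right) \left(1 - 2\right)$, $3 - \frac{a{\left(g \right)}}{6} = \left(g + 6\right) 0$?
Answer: $124$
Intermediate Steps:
$F = 97$ ($F = -2 + 99 = 97$)
$a{\left(g \right)} = 18$ ($a{\left(g \right)} = 18 - 6 \left(g + 6\right) 0 = 18 - 6 \left(6 + g\right) 0 = 18 - 0 = 18 + 0 = 18$)
$N = -2$ ($N = 2 \left(-1\right) = -2$)
$\left(\left(N \left(-1\right) + a{\left(1 \right)}\right) + 7\right) + F = \left(\left(\left(-2\right) \left(-1\right) + 18\right) + 7\right) + 97 = \left(\left(2 + 18\right) + 7\right) + 97 = \left(20 + 7\right) + 97 = 27 + 97 = 124$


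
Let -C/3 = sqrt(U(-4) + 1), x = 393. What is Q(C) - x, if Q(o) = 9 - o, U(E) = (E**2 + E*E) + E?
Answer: -384 + 3*sqrt(29) ≈ -367.84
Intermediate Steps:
U(E) = E + 2*E**2 (U(E) = (E**2 + E**2) + E = 2*E**2 + E = E + 2*E**2)
C = -3*sqrt(29) (C = -3*sqrt(-4*(1 + 2*(-4)) + 1) = -3*sqrt(-4*(1 - 8) + 1) = -3*sqrt(-4*(-7) + 1) = -3*sqrt(28 + 1) = -3*sqrt(29) ≈ -16.155)
Q(C) - x = (9 - (-3)*sqrt(29)) - 1*393 = (9 + 3*sqrt(29)) - 393 = -384 + 3*sqrt(29)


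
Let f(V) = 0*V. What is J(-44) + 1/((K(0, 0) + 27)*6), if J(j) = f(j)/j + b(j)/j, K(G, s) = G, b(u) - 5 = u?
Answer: 3181/3564 ≈ 0.89254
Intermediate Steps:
b(u) = 5 + u
f(V) = 0
J(j) = (5 + j)/j (J(j) = 0/j + (5 + j)/j = 0 + (5 + j)/j = (5 + j)/j)
J(-44) + 1/((K(0, 0) + 27)*6) = (5 - 44)/(-44) + 1/((0 + 27)*6) = -1/44*(-39) + 1/(27*6) = 39/44 + 1/162 = 3181/3564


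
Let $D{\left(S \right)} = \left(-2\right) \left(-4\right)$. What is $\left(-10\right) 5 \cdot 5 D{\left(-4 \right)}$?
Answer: $-2000$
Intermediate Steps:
$D{\left(S \right)} = 8$
$\left(-10\right) 5 \cdot 5 D{\left(-4 \right)} = \left(-10\right) 5 \cdot 5 \cdot 8 = \left(-50\right) 40 = -2000$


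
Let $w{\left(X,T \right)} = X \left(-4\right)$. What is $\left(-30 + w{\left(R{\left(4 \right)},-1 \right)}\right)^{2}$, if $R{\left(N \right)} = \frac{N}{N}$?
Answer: $1156$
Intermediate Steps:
$R{\left(N \right)} = 1$
$w{\left(X,T \right)} = - 4 X$
$\left(-30 + w{\left(R{\left(4 \right)},-1 \right)}\right)^{2} = \left(-30 - 4\right)^{2} = \left(-34\right)^{2} = 1156$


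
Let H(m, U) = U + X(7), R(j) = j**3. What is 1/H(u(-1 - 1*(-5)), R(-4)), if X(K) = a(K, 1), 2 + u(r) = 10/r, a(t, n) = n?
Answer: -1/63 ≈ -0.015873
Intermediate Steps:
u(r) = -2 + 10/r
X(K) = 1
H(m, U) = 1 + U (H(m, U) = U + 1 = 1 + U)
1/H(u(-1 - 1*(-5)), R(-4)) = 1/(1 + (-4)**3) = 1/(1 - 64) = 1/(-63) = -1/63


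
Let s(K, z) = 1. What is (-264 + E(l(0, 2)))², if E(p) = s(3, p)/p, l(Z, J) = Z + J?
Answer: 277729/4 ≈ 69432.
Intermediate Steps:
l(Z, J) = J + Z
E(p) = 1/p
(-264 + E(l(0, 2)))² = (-264 + 1/(2 + 0))² = (-264 + 1/2)² = (-264 + ½)² = (-527/2)² = 277729/4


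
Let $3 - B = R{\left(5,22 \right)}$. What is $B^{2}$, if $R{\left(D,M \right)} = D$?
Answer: $4$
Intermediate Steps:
$B = -2$ ($B = 3 - 5 = -2$)
$B^{2} = \left(-2\right)^{2} = 4$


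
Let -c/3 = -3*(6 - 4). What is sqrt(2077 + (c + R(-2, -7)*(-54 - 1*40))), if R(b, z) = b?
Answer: sqrt(2283) ≈ 47.781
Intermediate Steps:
c = 18 (c = -(-9)*(6 - 4) = -(-9)*2 = -3*(-6) = 18)
sqrt(2077 + (c + R(-2, -7)*(-54 - 1*40))) = sqrt(2077 + (18 - 2*(-54 - 1*40))) = sqrt(2077 + (18 - 2*(-54 - 40))) = sqrt(2077 + (18 - 2*(-94))) = sqrt(2077 + (18 + 188)) = sqrt(2077 + 206) = sqrt(2283)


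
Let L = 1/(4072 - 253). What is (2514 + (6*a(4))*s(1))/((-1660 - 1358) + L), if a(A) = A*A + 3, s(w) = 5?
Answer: -11777796/11525741 ≈ -1.0219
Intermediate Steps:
a(A) = 3 + A² (a(A) = A² + 3 = 3 + A²)
L = 1/3819 ≈ 0.00026185
(2514 + (6*a(4))*s(1))/((-1660 - 1358) + L) = (2514 + (6*(3 + 4²))*5)/((-1660 - 1358) + 1/3819) = (2514 + (6*(3 + 16))*5)/(-3018 + 1/3819) = (2514 + (6*19)*5)/(-11525741/3819) = (2514 + 114*5)*(-3819/11525741) = (2514 + 570)*(-3819/11525741) = 3084*(-3819/11525741) = -11777796/11525741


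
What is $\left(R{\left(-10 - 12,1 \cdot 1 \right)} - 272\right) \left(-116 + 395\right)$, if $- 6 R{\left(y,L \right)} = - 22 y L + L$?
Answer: $- \frac{196881}{2} \approx -98441.0$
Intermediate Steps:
$R{\left(y,L \right)} = - \frac{L}{6} + \frac{11 L y}{3}$ ($R{\left(y,L \right)} = - \frac{- 22 y L + L}{6} = - \frac{- 22 L y + L}{6} = - \frac{L - 22 L y}{6} = - \frac{L}{6} + \frac{11 L y}{3}$)
$\left(R{\left(-10 - 12,1 \cdot 1 \right)} - 272\right) \left(-116 + 395\right) = \left(\frac{1 \cdot 1 \left(-1 + 22 \left(-10 - 12\right)\right)}{6} - 272\right) \left(-116 + 395\right) = \left(\frac{1}{6} \cdot 1 \left(-1 + 22 \left(-10 - 12\right)\right) - 272\right) 279 = \left(\frac{1}{6} \cdot 1 \left(-1 + 22 \left(-22\right)\right) - 272\right) 279 = \left(\frac{1}{6} \cdot 1 \left(-1 - 484\right) - 272\right) 279 = \left(\frac{1}{6} \cdot 1 \left(-485\right) - 272\right) 279 = \left(- \frac{485}{6} - 272\right) 279 = \left(- \frac{2117}{6}\right) 279 = - \frac{196881}{2}$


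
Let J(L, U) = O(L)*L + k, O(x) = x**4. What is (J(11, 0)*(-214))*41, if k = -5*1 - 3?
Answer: -1412991282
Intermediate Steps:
k = -8 (k = -5 - 3 = -8)
J(L, U) = -8 + L**5 (J(L, U) = L**4*L - 8 = L**5 - 8 = -8 + L**5)
(J(11, 0)*(-214))*41 = ((-8 + 11**5)*(-214))*41 = ((-8 + 161051)*(-214))*41 = (161043*(-214))*41 = -34463202*41 = -1412991282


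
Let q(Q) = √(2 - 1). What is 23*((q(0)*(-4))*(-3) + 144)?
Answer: 3588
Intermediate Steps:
q(Q) = 1 (q(Q) = √1 = 1)
23*((q(0)*(-4))*(-3) + 144) = 23*((1*(-4))*(-3) + 144) = 23*(-4*(-3) + 144) = 23*(12 + 144) = 23*156 = 3588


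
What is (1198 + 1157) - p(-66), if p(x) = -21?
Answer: 2376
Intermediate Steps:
(1198 + 1157) - p(-66) = (1198 + 1157) - 1*(-21) = 2355 + 21 = 2376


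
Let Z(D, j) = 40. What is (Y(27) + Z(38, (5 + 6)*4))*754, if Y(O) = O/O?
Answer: 30914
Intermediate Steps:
Y(O) = 1
(Y(27) + Z(38, (5 + 6)*4))*754 = (1 + 40)*754 = 41*754 = 30914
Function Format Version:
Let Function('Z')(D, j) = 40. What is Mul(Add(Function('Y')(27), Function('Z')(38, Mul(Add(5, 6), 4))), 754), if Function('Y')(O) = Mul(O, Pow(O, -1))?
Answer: 30914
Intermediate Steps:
Function('Y')(O) = 1
Mul(Add(Function('Y')(27), Function('Z')(38, Mul(Add(5, 6), 4))), 754) = Mul(Add(1, 40), 754) = Mul(41, 754) = 30914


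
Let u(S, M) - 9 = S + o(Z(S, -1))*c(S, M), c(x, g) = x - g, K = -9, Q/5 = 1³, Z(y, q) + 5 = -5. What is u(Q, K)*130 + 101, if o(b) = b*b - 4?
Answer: 176641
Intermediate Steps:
Z(y, q) = -10 (Z(y, q) = -5 - 5 = -10)
Q = 5 (Q = 5*1³ = 5*1 = 5)
o(b) = -4 + b² (o(b) = b² - 4 = -4 + b²)
u(S, M) = 9 - 96*M + 97*S (u(S, M) = 9 + (S + (-4 + (-10)²)*(S - M)) = 9 + (S + (-4 + 100)*(S - M)) = 9 + (S + 96*(S - M)) = 9 + (S + (-96*M + 96*S)) = 9 + (-96*M + 97*S) = 9 - 96*M + 97*S)
u(Q, K)*130 + 101 = (9 - 96*(-9) + 97*5)*130 + 101 = (9 + 864 + 485)*130 + 101 = 1358*130 + 101 = 176540 + 101 = 176641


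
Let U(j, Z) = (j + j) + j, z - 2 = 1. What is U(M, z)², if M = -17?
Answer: 2601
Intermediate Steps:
z = 3 (z = 2 + 1 = 3)
U(j, Z) = 3*j (U(j, Z) = 2*j + j = 3*j)
U(M, z)² = (3*(-17))² = (-51)² = 2601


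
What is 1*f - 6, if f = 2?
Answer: -4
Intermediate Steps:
1*f - 6 = 1*2 - 6 = 2 - 6 = -4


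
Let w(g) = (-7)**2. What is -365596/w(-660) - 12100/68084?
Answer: -888993963/119147 ≈ -7461.3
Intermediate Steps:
w(g) = 49
-365596/w(-660) - 12100/68084 = -365596/49 - 12100/68084 = -365596*1/49 - 12100*1/68084 = -52228/7 - 3025/17021 = -888993963/119147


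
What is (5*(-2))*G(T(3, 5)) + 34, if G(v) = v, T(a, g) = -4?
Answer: 74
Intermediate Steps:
(5*(-2))*G(T(3, 5)) + 34 = (5*(-2))*(-4) + 34 = -10*(-4) + 34 = 40 + 34 = 74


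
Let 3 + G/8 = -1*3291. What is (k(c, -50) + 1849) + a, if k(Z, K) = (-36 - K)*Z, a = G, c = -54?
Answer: -25259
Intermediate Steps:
G = -26352 (G = -24 + 8*(-1*3291) = -24 + 8*(-3291) = -24 - 26328 = -26352)
a = -26352
k(Z, K) = Z*(-36 - K)
(k(c, -50) + 1849) + a = (-1*(-54)*(36 - 50) + 1849) - 26352 = (-1*(-54)*(-14) + 1849) - 26352 = (-756 + 1849) - 26352 = 1093 - 26352 = -25259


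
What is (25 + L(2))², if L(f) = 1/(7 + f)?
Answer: 51076/81 ≈ 630.57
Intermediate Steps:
(25 + L(2))² = (25 + 1/(7 + 2))² = (25 + 1/9)² = (25 + ⅑)² = (226/9)² = 51076/81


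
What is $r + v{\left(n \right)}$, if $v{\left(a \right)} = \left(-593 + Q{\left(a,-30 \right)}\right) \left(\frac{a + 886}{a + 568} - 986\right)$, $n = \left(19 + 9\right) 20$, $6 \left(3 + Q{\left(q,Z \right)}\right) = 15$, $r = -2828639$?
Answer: $- \frac{843822515}{376} \approx -2.2442 \cdot 10^{6}$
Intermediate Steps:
$Q{\left(q,Z \right)} = - \frac{1}{2}$ ($Q{\left(q,Z \right)} = -3 + \frac{1}{6} \cdot 15 = -3 + \frac{5}{2} = - \frac{1}{2}$)
$n = 560$ ($n = 28 \cdot 20 = 560$)
$v{\left(a \right)} = 585191 - \frac{1187 \left(886 + a\right)}{2 \left(568 + a\right)}$ ($v{\left(a \right)} = \left(-593 - \frac{1}{2}\right) \left(\frac{a + 886}{a + 568} - 986\right) = - \frac{1187 \left(\frac{886 + a}{568 + a} - 986\right)}{2} = - \frac{1187 \left(-986 + \frac{886 + a}{568 + a}\right)}{2} = 585191 - \frac{1187 \left(886 + a\right)}{2 \left(568 + a\right)}$)
$r + v{\left(n \right)} = -2828639 + \frac{1187 \left(559162 + 985 \cdot 560\right)}{2 \left(568 + 560\right)} = -2828639 + \frac{1187 \left(559162 + 551600\right)}{2 \cdot 1128} = -2828639 + \frac{1187}{2} \cdot \frac{1}{1128} \cdot 1110762 = -2828639 + \frac{219745749}{376} = - \frac{843822515}{376}$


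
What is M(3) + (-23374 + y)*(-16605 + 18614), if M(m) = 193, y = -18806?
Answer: -84739427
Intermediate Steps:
M(3) + (-23374 + y)*(-16605 + 18614) = 193 + (-23374 - 18806)*(-16605 + 18614) = 193 - 42180*2009 = 193 - 84739620 = -84739427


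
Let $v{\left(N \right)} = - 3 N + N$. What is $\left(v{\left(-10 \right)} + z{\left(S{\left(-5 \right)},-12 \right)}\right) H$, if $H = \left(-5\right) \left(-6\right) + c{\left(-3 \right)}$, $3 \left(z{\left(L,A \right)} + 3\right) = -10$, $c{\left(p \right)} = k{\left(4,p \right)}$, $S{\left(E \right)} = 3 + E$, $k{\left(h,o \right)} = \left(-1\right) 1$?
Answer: $\frac{1189}{3} \approx 396.33$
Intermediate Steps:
$k{\left(h,o \right)} = -1$
$c{\left(p \right)} = -1$
$v{\left(N \right)} = - 2 N$
$z{\left(L,A \right)} = - \frac{19}{3}$ ($z{\left(L,A \right)} = -3 + \frac{1}{3} \left(-10\right) = -3 - \frac{10}{3} = - \frac{19}{3}$)
$H = 29$ ($H = \left(-5\right) \left(-6\right) - 1 = 30 - 1 = 29$)
$\left(v{\left(-10 \right)} + z{\left(S{\left(-5 \right)},-12 \right)}\right) H = \left(\left(-2\right) \left(-10\right) - \frac{19}{3}\right) 29 = \left(20 - \frac{19}{3}\right) 29 = \frac{41}{3} \cdot 29 = \frac{1189}{3}$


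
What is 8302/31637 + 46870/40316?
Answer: 908764811/637738646 ≈ 1.4250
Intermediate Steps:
8302/31637 + 46870/40316 = 8302*(1/31637) + 46870*(1/40316) = 8302/31637 + 23435/20158 = 908764811/637738646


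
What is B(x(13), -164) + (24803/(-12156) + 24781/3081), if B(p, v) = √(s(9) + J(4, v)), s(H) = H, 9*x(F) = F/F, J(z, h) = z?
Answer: 24979977/4161404 + √13 ≈ 9.6083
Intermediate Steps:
x(F) = ⅑ (x(F) = (F/F)/9 = (⅑)*1 = ⅑)
B(p, v) = √13 (B(p, v) = √(9 + 4) = √13)
B(x(13), -164) + (24803/(-12156) + 24781/3081) = √13 + (24803/(-12156) + 24781/3081) = √13 + (24803*(-1/12156) + 24781*(1/3081)) = √13 + (-24803/12156 + 24781/3081) = √13 + 24979977/4161404 = 24979977/4161404 + √13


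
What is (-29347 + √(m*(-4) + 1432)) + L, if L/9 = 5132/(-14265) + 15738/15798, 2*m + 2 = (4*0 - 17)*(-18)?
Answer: -122450077296/4173305 + 2*√206 ≈ -29313.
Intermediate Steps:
m = 152 (m = -1 + ((4*0 - 17)*(-18))/2 = -1 + ((0 - 17)*(-18))/2 = -1 + (-17*(-18))/2 = -1 + (½)*306 = -1 + 153 = 152)
L = 23904539/4173305 (L = 9*(5132/(-14265) + 15738/15798) = 9*(5132*(-1/14265) + 15738*(1/15798)) = 9*(-5132/14265 + 2623/2633) = 9*(23904539/37559745) = 23904539/4173305 ≈ 5.7280)
(-29347 + √(m*(-4) + 1432)) + L = (-29347 + √(152*(-4) + 1432)) + 23904539/4173305 = (-29347 + √(-608 + 1432)) + 23904539/4173305 = (-29347 + √824) + 23904539/4173305 = (-29347 + 2*√206) + 23904539/4173305 = -122450077296/4173305 + 2*√206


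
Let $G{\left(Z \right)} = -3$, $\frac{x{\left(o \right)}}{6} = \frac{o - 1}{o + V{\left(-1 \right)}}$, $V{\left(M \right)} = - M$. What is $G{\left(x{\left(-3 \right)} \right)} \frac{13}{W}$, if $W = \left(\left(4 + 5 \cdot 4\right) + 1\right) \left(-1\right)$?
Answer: $\frac{39}{25} \approx 1.56$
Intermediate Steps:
$x{\left(o \right)} = \frac{6 \left(-1 + o\right)}{1 + o}$ ($x{\left(o \right)} = 6 \frac{o - 1}{o - -1} = 6 \frac{-1 + o}{o + 1} = 6 \frac{-1 + o}{1 + o} = \frac{6 \left(-1 + o\right)}{1 + o}$)
$W = -25$ ($W = \left(\left(4 + 20\right) + 1\right) \left(-1\right) = \left(24 + 1\right) \left(-1\right) = 25 \left(-1\right) = -25$)
$G{\left(x{\left(-3 \right)} \right)} \frac{13}{W} = - 3 \frac{13}{-25} = - 3 \cdot 13 \left(- \frac{1}{25}\right) = \left(-3\right) \left(- \frac{13}{25}\right) = \frac{39}{25}$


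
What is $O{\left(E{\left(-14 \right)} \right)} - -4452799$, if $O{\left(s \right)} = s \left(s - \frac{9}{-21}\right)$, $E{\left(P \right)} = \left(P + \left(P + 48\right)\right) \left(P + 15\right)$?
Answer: $\frac{31172453}{7} \approx 4.4532 \cdot 10^{6}$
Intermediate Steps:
$E{\left(P \right)} = \left(15 + P\right) \left(48 + 2 P\right)$ ($E{\left(P \right)} = \left(P + \left(48 + P\right)\right) \left(15 + P\right) = \left(48 + 2 P\right) \left(15 + P\right) = \left(15 + P\right) \left(48 + 2 P\right)$)
$O{\left(s \right)} = s \left(\frac{3}{7} + s\right)$ ($O{\left(s \right)} = s \left(s - - \frac{3}{7}\right) = s \left(s + \frac{3}{7}\right) = s \left(\frac{3}{7} + s\right)$)
$O{\left(E{\left(-14 \right)} \right)} - -4452799 = \frac{\left(720 + 2 \left(-14\right)^{2} + 78 \left(-14\right)\right) \left(3 + 7 \left(720 + 2 \left(-14\right)^{2} + 78 \left(-14\right)\right)\right)}{7} - -4452799 = \frac{\left(720 + 2 \cdot 196 - 1092\right) \left(3 + 7 \left(720 + 2 \cdot 196 - 1092\right)\right)}{7} + 4452799 = \frac{\left(720 + 392 - 1092\right) \left(3 + 7 \left(720 + 392 - 1092\right)\right)}{7} + 4452799 = \frac{1}{7} \cdot 20 \left(3 + 7 \cdot 20\right) + 4452799 = \frac{1}{7} \cdot 20 \left(3 + 140\right) + 4452799 = \frac{1}{7} \cdot 20 \cdot 143 + 4452799 = \frac{2860}{7} + 4452799 = \frac{31172453}{7}$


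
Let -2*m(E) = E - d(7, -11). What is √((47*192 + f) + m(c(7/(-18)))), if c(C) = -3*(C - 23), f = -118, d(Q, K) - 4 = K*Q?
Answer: √318039/6 ≈ 93.992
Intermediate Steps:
d(Q, K) = 4 + K*Q
c(C) = 69 - 3*C (c(C) = -3*(-23 + C) = 69 - 3*C)
m(E) = -73/2 - E/2 (m(E) = -(E - (4 - 11*7))/2 = -(E - (4 - 77))/2 = -(E - 1*(-73))/2 = -(E + 73)/2 = -(73 + E)/2 = -73/2 - E/2)
√((47*192 + f) + m(c(7/(-18)))) = √((47*192 - 118) + (-73/2 - (69 - 21/(-18))/2)) = √((9024 - 118) + (-73/2 - (69 - 21*(-1)/18)/2)) = √(8906 + (-73/2 - (69 - 3*(-7/18))/2)) = √(8906 + (-73/2 - (69 + 7/6)/2)) = √(8906 + (-73/2 - ½*421/6)) = √(8906 + (-73/2 - 421/12)) = √(8906 - 859/12) = √(106013/12) = √318039/6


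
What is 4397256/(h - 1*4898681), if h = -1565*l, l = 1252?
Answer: -4397256/6858061 ≈ -0.64118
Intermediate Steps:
h = -1959380 (h = -1565*1252 = -1959380)
4397256/(h - 1*4898681) = 4397256/(-1959380 - 1*4898681) = 4397256/(-1959380 - 4898681) = 4397256/(-6858061) = 4397256*(-1/6858061) = -4397256/6858061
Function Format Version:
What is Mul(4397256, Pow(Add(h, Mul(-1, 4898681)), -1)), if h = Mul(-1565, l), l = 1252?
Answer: Rational(-4397256, 6858061) ≈ -0.64118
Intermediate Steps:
h = -1959380 (h = Mul(-1565, 1252) = -1959380)
Mul(4397256, Pow(Add(h, Mul(-1, 4898681)), -1)) = Mul(4397256, Pow(Add(-1959380, Mul(-1, 4898681)), -1)) = Mul(4397256, Pow(Add(-1959380, -4898681), -1)) = Mul(4397256, Pow(-6858061, -1)) = Mul(4397256, Rational(-1, 6858061)) = Rational(-4397256, 6858061)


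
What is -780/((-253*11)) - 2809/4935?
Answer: -3968147/13734105 ≈ -0.28893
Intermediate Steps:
-780/((-253*11)) - 2809/4935 = -780/(-2783) - 2809*1/4935 = -780*(-1/2783) - 2809/4935 = 780/2783 - 2809/4935 = -3968147/13734105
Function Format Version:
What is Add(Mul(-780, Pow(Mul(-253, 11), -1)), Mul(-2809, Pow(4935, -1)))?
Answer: Rational(-3968147, 13734105) ≈ -0.28893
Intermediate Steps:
Add(Mul(-780, Pow(Mul(-253, 11), -1)), Mul(-2809, Pow(4935, -1))) = Add(Mul(-780, Pow(-2783, -1)), Mul(-2809, Rational(1, 4935))) = Add(Mul(-780, Rational(-1, 2783)), Rational(-2809, 4935)) = Add(Rational(780, 2783), Rational(-2809, 4935)) = Rational(-3968147, 13734105)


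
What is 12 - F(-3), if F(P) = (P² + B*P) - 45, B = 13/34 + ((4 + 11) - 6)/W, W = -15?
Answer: 8049/170 ≈ 47.347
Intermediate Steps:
B = -37/170 (B = 13/34 + ((4 + 11) - 6)/(-15) = 13*(1/34) + (15 - 6)*(-1/15) = 13/34 + 9*(-1/15) = 13/34 - ⅗ = -37/170 ≈ -0.21765)
F(P) = -45 + P² - 37*P/170 (F(P) = (P² - 37*P/170) - 45 = -45 + P² - 37*P/170)
12 - F(-3) = 12 - (-45 + (-3)² - 37/170*(-3)) = 12 - (-45 + 9 + 111/170) = 12 - 1*(-6009/170) = 12 + 6009/170 = 8049/170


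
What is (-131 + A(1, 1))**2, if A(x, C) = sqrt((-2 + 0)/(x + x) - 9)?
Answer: (131 - I*sqrt(10))**2 ≈ 17151.0 - 828.52*I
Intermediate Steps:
A(x, C) = sqrt(-9 - 1/x) (A(x, C) = sqrt(-2*1/(2*x) - 9) = sqrt(-1/x - 9) = sqrt(-9 - 1/x))
(-131 + A(1, 1))**2 = (-131 + sqrt(-9 - 1/1))**2 = (-131 + sqrt(-9 - 1*1))**2 = (-131 + sqrt(-9 - 1))**2 = (-131 + sqrt(-10))**2 = (-131 + I*sqrt(10))**2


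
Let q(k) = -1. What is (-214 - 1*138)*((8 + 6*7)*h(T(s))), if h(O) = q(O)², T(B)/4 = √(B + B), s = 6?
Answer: -17600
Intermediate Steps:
T(B) = 4*√2*√B (T(B) = 4*√(B + B) = 4*√(2*B) = 4*(√2*√B) = 4*√2*√B)
h(O) = 1 (h(O) = (-1)² = 1)
(-214 - 1*138)*((8 + 6*7)*h(T(s))) = (-214 - 1*138)*((8 + 6*7)*1) = (-214 - 138)*((8 + 42)*1) = -17600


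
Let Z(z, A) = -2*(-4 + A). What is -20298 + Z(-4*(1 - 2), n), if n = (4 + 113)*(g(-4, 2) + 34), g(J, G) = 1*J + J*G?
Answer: -25438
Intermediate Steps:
g(J, G) = J + G*J
n = 2574 (n = (4 + 113)*(-4*(1 + 2) + 34) = 117*(-4*3 + 34) = 117*(-12 + 34) = 117*22 = 2574)
Z(z, A) = 8 - 2*A
-20298 + Z(-4*(1 - 2), n) = -20298 + (8 - 2*2574) = -20298 + (8 - 5148) = -20298 - 5140 = -25438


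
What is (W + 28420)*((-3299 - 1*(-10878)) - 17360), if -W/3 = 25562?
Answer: 472089746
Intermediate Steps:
W = -76686 (W = -3*25562 = -76686)
(W + 28420)*((-3299 - 1*(-10878)) - 17360) = (-76686 + 28420)*((-3299 - 1*(-10878)) - 17360) = -48266*((-3299 + 10878) - 17360) = -48266*(7579 - 17360) = -48266*(-9781) = 472089746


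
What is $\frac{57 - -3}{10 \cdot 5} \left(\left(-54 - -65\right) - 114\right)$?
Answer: $- \frac{618}{5} \approx -123.6$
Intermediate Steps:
$\frac{57 - -3}{10 \cdot 5} \left(\left(-54 - -65\right) - 114\right) = \frac{57 + 3}{50} \left(\left(-54 + 65\right) - 114\right) = 60 \cdot \frac{1}{50} \left(11 - 114\right) = \frac{6}{5} \left(-103\right) = - \frac{618}{5}$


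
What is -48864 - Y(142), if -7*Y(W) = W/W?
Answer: -342047/7 ≈ -48864.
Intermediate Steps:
Y(W) = -1/7 (Y(W) = -W/(7*W) = -1/7*1 = -1/7)
-48864 - Y(142) = -48864 - 1*(-1/7) = -48864 + 1/7 = -342047/7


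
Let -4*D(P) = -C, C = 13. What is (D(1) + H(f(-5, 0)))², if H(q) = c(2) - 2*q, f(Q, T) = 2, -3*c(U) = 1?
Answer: 169/144 ≈ 1.1736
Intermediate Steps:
c(U) = -⅓ (c(U) = -⅓*1 = -⅓)
D(P) = 13/4 (D(P) = -(-1)*13/4 = -¼*(-13) = 13/4)
H(q) = -⅓ - 2*q
(D(1) + H(f(-5, 0)))² = (13/4 + (-⅓ - 2*2))² = (13/4 + (-⅓ - 4))² = (13/4 - 13/3)² = (-13/12)² = 169/144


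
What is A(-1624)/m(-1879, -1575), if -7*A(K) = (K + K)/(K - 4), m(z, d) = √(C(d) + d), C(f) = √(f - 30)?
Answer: -116/(407*√(-1575 + I*√1605)) ≈ -9.1301e-5 + 0.0071799*I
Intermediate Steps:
C(f) = √(-30 + f)
m(z, d) = √(d + √(-30 + d)) (m(z, d) = √(√(-30 + d) + d) = √(d + √(-30 + d)))
A(K) = -2*K/(7*(-4 + K)) (A(K) = -(K + K)/(7*(K - 4)) = -2*K/(7*(-4 + K)))
A(-1624)/m(-1879, -1575) = (-2*(-1624)/(-28 + 7*(-1624)))/(√(-1575 + √(-30 - 1575))) = (-2*(-1624)/(-28 - 11368))/(√(-1575 + √(-1605))) = (-2*(-1624)/(-11396))/(√(-1575 + I*√1605)) = (-2*(-1624)*(-1/11396))/√(-1575 + I*√1605) = -116/(407*√(-1575 + I*√1605))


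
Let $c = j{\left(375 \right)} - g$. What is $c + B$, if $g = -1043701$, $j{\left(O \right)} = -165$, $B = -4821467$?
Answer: $-3777931$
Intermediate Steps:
$c = 1043536$ ($c = -165 - -1043701 = -165 + 1043701 = 1043536$)
$c + B = 1043536 - 4821467 = -3777931$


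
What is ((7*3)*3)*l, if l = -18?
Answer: -1134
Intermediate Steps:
((7*3)*3)*l = ((7*3)*3)*(-18) = (21*3)*(-18) = 63*(-18) = -1134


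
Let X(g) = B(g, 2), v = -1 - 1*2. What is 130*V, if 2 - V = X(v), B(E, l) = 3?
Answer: -130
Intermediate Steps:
v = -3 (v = -1 - 2 = -3)
X(g) = 3
V = -1 (V = 2 - 1*3 = 2 - 3 = -1)
130*V = 130*(-1) = -130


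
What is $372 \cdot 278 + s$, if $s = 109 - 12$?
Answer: $103513$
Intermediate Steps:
$s = 97$ ($s = 109 - 12 = 97$)
$372 \cdot 278 + s = 372 \cdot 278 + 97 = 103416 + 97 = 103513$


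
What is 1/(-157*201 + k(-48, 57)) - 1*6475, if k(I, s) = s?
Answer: -203962501/31500 ≈ -6475.0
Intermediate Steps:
1/(-157*201 + k(-48, 57)) - 1*6475 = 1/(-157*201 + 57) - 1*6475 = 1/(-31557 + 57) - 6475 = 1/(-31500) - 6475 = -1/31500 - 6475 = -203962501/31500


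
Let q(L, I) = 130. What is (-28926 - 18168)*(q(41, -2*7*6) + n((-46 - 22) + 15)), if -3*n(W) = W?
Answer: -6954214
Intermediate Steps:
n(W) = -W/3
(-28926 - 18168)*(q(41, -2*7*6) + n((-46 - 22) + 15)) = (-28926 - 18168)*(130 - ((-46 - 22) + 15)/3) = -47094*(130 - (-68 + 15)/3) = -47094*(130 - 1/3*(-53)) = -47094*(130 + 53/3) = -47094*443/3 = -6954214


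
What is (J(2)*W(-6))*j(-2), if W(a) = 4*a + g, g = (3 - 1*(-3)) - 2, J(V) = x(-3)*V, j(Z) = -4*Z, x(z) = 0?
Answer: 0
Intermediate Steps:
J(V) = 0 (J(V) = 0*V = 0)
g = 4 (g = (3 + 3) - 2 = 6 - 2 = 4)
W(a) = 4 + 4*a (W(a) = 4*a + 4 = 4 + 4*a)
(J(2)*W(-6))*j(-2) = (0*(4 + 4*(-6)))*(-4*(-2)) = (0*(4 - 24))*8 = (0*(-20))*8 = 0*8 = 0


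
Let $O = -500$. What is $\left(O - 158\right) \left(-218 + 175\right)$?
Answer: $28294$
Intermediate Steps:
$\left(O - 158\right) \left(-218 + 175\right) = \left(-500 - 158\right) \left(-218 + 175\right) = \left(-658\right) \left(-43\right) = 28294$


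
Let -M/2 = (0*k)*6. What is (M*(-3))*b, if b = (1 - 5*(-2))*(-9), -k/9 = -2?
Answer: 0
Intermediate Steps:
k = 18 (k = -9*(-2) = 18)
M = 0 (M = -2*0*18*6 = -0*6 = -2*0 = 0)
b = -99 (b = (1 + 10)*(-9) = 11*(-9) = -99)
(M*(-3))*b = (0*(-3))*(-99) = 0*(-99) = 0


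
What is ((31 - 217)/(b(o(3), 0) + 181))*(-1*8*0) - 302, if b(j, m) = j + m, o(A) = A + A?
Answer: -302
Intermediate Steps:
o(A) = 2*A
((31 - 217)/(b(o(3), 0) + 181))*(-1*8*0) - 302 = ((31 - 217)/((2*3 + 0) + 181))*(-1*8*0) - 302 = (-186/((6 + 0) + 181))*(-8*0) - 302 = -186/(6 + 181)*0 - 302 = -186/187*0 - 302 = 0 - 302 = -302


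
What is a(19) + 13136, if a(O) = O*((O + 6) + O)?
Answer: 13972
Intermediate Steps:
a(O) = O*(6 + 2*O) (a(O) = O*((6 + O) + O) = O*(6 + 2*O))
a(19) + 13136 = 2*19*(3 + 19) + 13136 = 2*19*22 + 13136 = 836 + 13136 = 13972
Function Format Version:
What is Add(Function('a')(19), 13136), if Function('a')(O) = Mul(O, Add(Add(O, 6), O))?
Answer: 13972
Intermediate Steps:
Function('a')(O) = Mul(O, Add(6, Mul(2, O))) (Function('a')(O) = Mul(O, Add(Add(6, O), O)) = Mul(O, Add(6, Mul(2, O))))
Add(Function('a')(19), 13136) = Add(Mul(2, 19, Add(3, 19)), 13136) = Add(Mul(2, 19, 22), 13136) = Add(836, 13136) = 13972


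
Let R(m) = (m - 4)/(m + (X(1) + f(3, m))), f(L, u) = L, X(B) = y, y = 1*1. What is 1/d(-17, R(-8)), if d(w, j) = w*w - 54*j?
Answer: 1/127 ≈ 0.0078740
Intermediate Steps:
y = 1
X(B) = 1
R(m) = (-4 + m)/(4 + m) (R(m) = (m - 4)/(m + (1 + 3)) = (-4 + m)/(m + 4) = (-4 + m)/(4 + m))
d(w, j) = w² - 54*j
1/d(-17, R(-8)) = 1/((-17)² - 54*(-4 - 8)/(4 - 8)) = 1/(289 - 54*(-12)/(-4)) = 1/(289 - (-27)*(-12)/2) = 1/(289 - 54*3) = 1/(289 - 162) = 1/127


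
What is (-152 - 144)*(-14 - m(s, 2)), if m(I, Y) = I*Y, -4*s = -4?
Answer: 4736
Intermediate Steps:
s = 1 (s = -1/4*(-4) = 1)
(-152 - 144)*(-14 - m(s, 2)) = (-152 - 144)*(-14 - 2) = -296*(-14 - 1*2) = -296*(-14 - 2) = -296*(-16) = 4736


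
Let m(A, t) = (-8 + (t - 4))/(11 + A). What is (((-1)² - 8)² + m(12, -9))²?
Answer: 1223236/529 ≈ 2312.4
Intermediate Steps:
m(A, t) = (-12 + t)/(11 + A) (m(A, t) = (-8 + (-4 + t))/(11 + A) = (-12 + t)/(11 + A))
(((-1)² - 8)² + m(12, -9))² = (((-1)² - 8)² + (-12 - 9)/(11 + 12))² = ((1 - 8)² - 21/23)² = ((-7)² + (1/23)*(-21))² = (49 - 21/23)² = (1106/23)² = 1223236/529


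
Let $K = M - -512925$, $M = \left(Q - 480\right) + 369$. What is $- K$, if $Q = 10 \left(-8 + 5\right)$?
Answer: $-512784$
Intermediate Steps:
$Q = -30$ ($Q = 10 \left(-3\right) = -30$)
$M = -141$ ($M = \left(-30 - 480\right) + 369 = -510 + 369 = -141$)
$K = 512784$ ($K = -141 - -512925 = -141 + 512925 = 512784$)
$- K = \left(-1\right) 512784 = -512784$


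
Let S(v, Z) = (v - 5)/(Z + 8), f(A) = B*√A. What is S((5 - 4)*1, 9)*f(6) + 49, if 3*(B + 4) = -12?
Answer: 49 + 32*√6/17 ≈ 53.611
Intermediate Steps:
B = -8 (B = -4 + (⅓)*(-12) = -4 - 4 = -8)
f(A) = -8*√A
S(v, Z) = (-5 + v)/(8 + Z)
S((5 - 4)*1, 9)*f(6) + 49 = ((-5 + (5 - 4)*1)/(8 + 9))*(-8*√6) + 49 = ((-5 + 1*1)/17)*(-8*√6) + 49 = ((-5 + 1)/17)*(-8*√6) + 49 = ((1/17)*(-4))*(-8*√6) + 49 = -(-32)*√6/17 + 49 = 32*√6/17 + 49 = 49 + 32*√6/17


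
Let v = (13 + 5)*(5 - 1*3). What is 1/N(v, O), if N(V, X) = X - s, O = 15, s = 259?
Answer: -1/244 ≈ -0.0040984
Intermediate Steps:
v = 36 (v = 18*(5 - 3) = 18*2 = 36)
N(V, X) = -259 + X (N(V, X) = X - 1*259 = X - 259 = -259 + X)
1/N(v, O) = 1/(-259 + 15) = 1/(-244) = -1/244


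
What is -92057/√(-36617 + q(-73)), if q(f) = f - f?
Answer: 13151*I*√36617/5231 ≈ 481.08*I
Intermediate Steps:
q(f) = 0
-92057/√(-36617 + q(-73)) = -92057/√(-36617 + 0) = -92057*(-I*√36617/36617) = -(-13151)*I*√36617/5231 = 13151*I*√36617/5231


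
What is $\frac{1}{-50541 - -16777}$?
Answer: $- \frac{1}{33764} \approx -2.9617 \cdot 10^{-5}$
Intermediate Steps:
$\frac{1}{-50541 - -16777} = \frac{1}{-50541 + \left(-5579 + 22356\right)} = \frac{1}{-50541 + 16777} = \frac{1}{-33764} = - \frac{1}{33764}$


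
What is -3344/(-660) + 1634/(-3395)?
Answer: 46702/10185 ≈ 4.5854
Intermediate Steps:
-3344/(-660) + 1634/(-3395) = -3344*(-1/660) + 1634*(-1/3395) = 76/15 - 1634/3395 = 46702/10185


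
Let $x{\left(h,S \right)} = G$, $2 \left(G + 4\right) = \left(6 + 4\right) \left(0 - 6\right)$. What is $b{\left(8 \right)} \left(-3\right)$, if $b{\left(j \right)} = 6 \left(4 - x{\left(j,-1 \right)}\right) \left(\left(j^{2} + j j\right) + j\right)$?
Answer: $-93024$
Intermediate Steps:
$G = -34$ ($G = -4 + \frac{\left(6 + 4\right) \left(0 - 6\right)}{2} = -4 + \frac{10 \left(0 - 6\right)}{2} = -4 + \frac{10 \left(-6\right)}{2} = -4 + \frac{1}{2} \left(-60\right) = -4 - 30 = -34$)
$x{\left(h,S \right)} = -34$
$b{\left(j \right)} = 228 j + 456 j^{2}$ ($b{\left(j \right)} = 6 \left(4 - -34\right) \left(\left(j^{2} + j j\right) + j\right) = 6 \left(4 + 34\right) \left(\left(j^{2} + j^{2}\right) + j\right) = 6 \cdot 38 \left(2 j^{2} + j\right) = 228 \left(j + 2 j^{2}\right) = 228 j + 456 j^{2}$)
$b{\left(8 \right)} \left(-3\right) = 228 \cdot 8 \left(1 + 2 \cdot 8\right) \left(-3\right) = 228 \cdot 8 \left(1 + 16\right) \left(-3\right) = 228 \cdot 8 \cdot 17 \left(-3\right) = 31008 \left(-3\right) = -93024$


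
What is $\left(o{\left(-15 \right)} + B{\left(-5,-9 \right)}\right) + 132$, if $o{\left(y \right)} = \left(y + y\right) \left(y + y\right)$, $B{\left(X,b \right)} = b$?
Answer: $1023$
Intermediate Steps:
$o{\left(y \right)} = 4 y^{2}$ ($o{\left(y \right)} = 2 y 2 y = 4 y^{2}$)
$\left(o{\left(-15 \right)} + B{\left(-5,-9 \right)}\right) + 132 = \left(4 \left(-15\right)^{2} - 9\right) + 132 = \left(4 \cdot 225 - 9\right) + 132 = \left(900 - 9\right) + 132 = 891 + 132 = 1023$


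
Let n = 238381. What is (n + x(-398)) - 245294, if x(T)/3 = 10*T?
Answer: -18853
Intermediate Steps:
x(T) = 30*T (x(T) = 3*(10*T) = 30*T)
(n + x(-398)) - 245294 = (238381 + 30*(-398)) - 245294 = (238381 - 11940) - 245294 = 226441 - 245294 = -18853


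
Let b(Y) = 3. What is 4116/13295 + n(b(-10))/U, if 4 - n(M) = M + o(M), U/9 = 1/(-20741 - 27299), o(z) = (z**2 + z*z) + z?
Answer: 12773873044/119655 ≈ 1.0676e+5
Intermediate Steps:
o(z) = z + 2*z**2 (o(z) = (z**2 + z**2) + z = 2*z**2 + z = z + 2*z**2)
U = -9/48040 (U = 9/(-20741 - 27299) = 9/(-48040) = 9*(-1/48040) = -9/48040 ≈ -0.00018734)
n(M) = 4 - M - M*(1 + 2*M) (n(M) = 4 - (M + M*(1 + 2*M)) = 4 + (-M - M*(1 + 2*M)) = 4 - M - M*(1 + 2*M))
4116/13295 + n(b(-10))/U = 4116/13295 + (4 - 2*3 - 2*3**2)/(-9/48040) = 4116*(1/13295) + (4 - 6 - 2*9)*(-48040/9) = 4116/13295 + (4 - 6 - 18)*(-48040/9) = 4116/13295 - 20*(-48040/9) = 4116/13295 + 960800/9 = 12773873044/119655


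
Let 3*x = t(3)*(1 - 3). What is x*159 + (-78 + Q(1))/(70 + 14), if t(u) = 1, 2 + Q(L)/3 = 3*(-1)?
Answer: -2999/28 ≈ -107.11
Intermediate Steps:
Q(L) = -15 (Q(L) = -6 + 3*(3*(-1)) = -6 + 3*(-3) = -6 - 9 = -15)
x = -2/3 (x = (1*(1 - 3))/3 = (1*(-2))/3 = (1/3)*(-2) = -2/3 ≈ -0.66667)
x*159 + (-78 + Q(1))/(70 + 14) = -2/3*159 + (-78 - 15)/(70 + 14) = -106 - 93/84 = -106 - 93*1/84 = -106 - 31/28 = -2999/28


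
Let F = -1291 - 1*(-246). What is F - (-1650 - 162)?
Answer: 767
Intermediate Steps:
F = -1045 (F = -1291 + 246 = -1045)
F - (-1650 - 162) = -1045 - (-1650 - 162) = -1045 - 1*(-1812) = -1045 + 1812 = 767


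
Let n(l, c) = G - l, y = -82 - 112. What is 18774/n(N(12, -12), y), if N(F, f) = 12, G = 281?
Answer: 18774/269 ≈ 69.792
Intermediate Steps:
y = -194
n(l, c) = 281 - l
18774/n(N(12, -12), y) = 18774/(281 - 1*12) = 18774/(281 - 12) = 18774/269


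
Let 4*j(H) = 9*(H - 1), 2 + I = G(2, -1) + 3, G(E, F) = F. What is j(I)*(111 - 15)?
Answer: -216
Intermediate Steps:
I = 0 (I = -2 + (-1 + 3) = -2 + 2 = 0)
j(H) = -9/4 + 9*H/4 (j(H) = (9*(H - 1))/4 = (9*(-1 + H))/4 = (-9 + 9*H)/4 = -9/4 + 9*H/4)
j(I)*(111 - 15) = (-9/4 + (9/4)*0)*(111 - 15) = (-9/4 + 0)*96 = -9/4*96 = -216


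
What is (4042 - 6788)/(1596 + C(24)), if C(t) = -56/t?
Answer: -8238/4781 ≈ -1.7231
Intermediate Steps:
(4042 - 6788)/(1596 + C(24)) = (4042 - 6788)/(1596 - 56/24) = -2746/(1596 - 56*1/24) = -2746/(1596 - 7/3) = -2746/4781/3 = -2746*3/4781 = -8238/4781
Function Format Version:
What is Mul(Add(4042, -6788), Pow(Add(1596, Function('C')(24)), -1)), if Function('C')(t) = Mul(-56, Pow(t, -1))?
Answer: Rational(-8238, 4781) ≈ -1.7231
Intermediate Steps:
Mul(Add(4042, -6788), Pow(Add(1596, Function('C')(24)), -1)) = Mul(Add(4042, -6788), Pow(Add(1596, Mul(-56, Pow(24, -1))), -1)) = Mul(-2746, Pow(Add(1596, Mul(-56, Rational(1, 24))), -1)) = Mul(-2746, Pow(Add(1596, Rational(-7, 3)), -1)) = Mul(-2746, Pow(Rational(4781, 3), -1)) = Mul(-2746, Rational(3, 4781)) = Rational(-8238, 4781)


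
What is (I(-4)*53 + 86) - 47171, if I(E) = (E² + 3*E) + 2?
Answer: -46767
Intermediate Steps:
I(E) = 2 + E² + 3*E
(I(-4)*53 + 86) - 47171 = ((2 + (-4)² + 3*(-4))*53 + 86) - 47171 = ((2 + 16 - 12)*53 + 86) - 47171 = (6*53 + 86) - 47171 = (318 + 86) - 47171 = 404 - 47171 = -46767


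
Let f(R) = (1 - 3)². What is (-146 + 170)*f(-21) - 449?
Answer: -353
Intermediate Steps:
f(R) = 4 (f(R) = (-2)² = 4)
(-146 + 170)*f(-21) - 449 = (-146 + 170)*4 - 449 = 24*4 - 449 = 96 - 449 = -353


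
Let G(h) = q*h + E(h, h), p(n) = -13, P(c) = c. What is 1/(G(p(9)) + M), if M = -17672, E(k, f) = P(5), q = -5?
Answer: -1/17602 ≈ -5.6812e-5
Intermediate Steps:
E(k, f) = 5
G(h) = 5 - 5*h (G(h) = -5*h + 5 = 5 - 5*h)
1/(G(p(9)) + M) = 1/((5 - 5*(-13)) - 17672) = 1/((5 + 65) - 17672) = 1/(70 - 17672) = 1/(-17602) = -1/17602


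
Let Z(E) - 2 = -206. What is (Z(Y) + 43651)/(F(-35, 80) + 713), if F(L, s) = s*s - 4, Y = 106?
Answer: 43447/7109 ≈ 6.1115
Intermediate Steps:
F(L, s) = -4 + s**2 (F(L, s) = s**2 - 4 = -4 + s**2)
Z(E) = -204 (Z(E) = 2 - 206 = -204)
(Z(Y) + 43651)/(F(-35, 80) + 713) = (-204 + 43651)/((-4 + 80**2) + 713) = 43447/((-4 + 6400) + 713) = 43447/(6396 + 713) = 43447/7109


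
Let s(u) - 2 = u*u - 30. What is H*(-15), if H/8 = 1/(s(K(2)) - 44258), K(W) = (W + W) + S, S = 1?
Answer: 120/44261 ≈ 0.0027112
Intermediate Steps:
K(W) = 1 + 2*W (K(W) = (W + W) + 1 = 2*W + 1 = 1 + 2*W)
s(u) = -28 + u² (s(u) = 2 + (u*u - 30) = 2 + (u² - 30) = 2 + (-30 + u²) = -28 + u²)
H = -8/44261 (H = 8/((-28 + (1 + 2*2)²) - 44258) = 8/((-28 + (1 + 4)²) - 44258) = 8/((-28 + 5²) - 44258) = 8/((-28 + 25) - 44258) = 8/(-3 - 44258) = 8/(-44261) = 8*(-1/44261) = -8/44261 ≈ -0.00018075)
H*(-15) = -8/44261*(-15) = 120/44261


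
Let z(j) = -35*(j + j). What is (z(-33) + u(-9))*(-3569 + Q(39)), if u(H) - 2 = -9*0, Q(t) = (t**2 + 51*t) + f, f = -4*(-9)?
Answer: -53176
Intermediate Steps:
z(j) = -70*j
f = 36
Q(t) = 36 + t**2 + 51*t (Q(t) = (t**2 + 51*t) + 36 = 36 + t**2 + 51*t)
u(H) = 2 (u(H) = 2 - 9*0 = 2 + 0 = 2)
(z(-33) + u(-9))*(-3569 + Q(39)) = (-70*(-33) + 2)*(-3569 + (36 + 39**2 + 51*39)) = (2310 + 2)*(-3569 + (36 + 1521 + 1989)) = 2312*(-3569 + 3546) = 2312*(-23) = -53176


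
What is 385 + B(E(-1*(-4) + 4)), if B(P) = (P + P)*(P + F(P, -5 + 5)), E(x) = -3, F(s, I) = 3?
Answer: 385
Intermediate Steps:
B(P) = 2*P*(3 + P) (B(P) = (P + P)*(P + 3) = (2*P)*(3 + P) = 2*P*(3 + P))
385 + B(E(-1*(-4) + 4)) = 385 + 2*(-3)*(3 - 3) = 385 + 2*(-3)*0 = 385 + 0 = 385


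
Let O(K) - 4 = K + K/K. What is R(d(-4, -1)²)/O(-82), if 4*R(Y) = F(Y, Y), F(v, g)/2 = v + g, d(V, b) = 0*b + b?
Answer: -1/77 ≈ -0.012987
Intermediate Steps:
d(V, b) = b (d(V, b) = 0 + b = b)
F(v, g) = 2*g + 2*v (F(v, g) = 2*(v + g) = 2*(g + v) = 2*g + 2*v)
R(Y) = Y (R(Y) = (2*Y + 2*Y)/4 = (4*Y)/4 = Y)
O(K) = 5 + K (O(K) = 4 + (K + K/K) = 4 + (K + 1) = 4 + (1 + K) = 5 + K)
R(d(-4, -1)²)/O(-82) = (-1)²/(5 - 82) = 1/(-77) = 1*(-1/77) = -1/77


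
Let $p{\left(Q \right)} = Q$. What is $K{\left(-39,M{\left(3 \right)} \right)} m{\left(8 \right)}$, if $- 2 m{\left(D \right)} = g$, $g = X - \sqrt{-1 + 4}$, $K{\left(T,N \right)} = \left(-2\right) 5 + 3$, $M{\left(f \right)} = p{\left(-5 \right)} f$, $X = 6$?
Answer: $21 - \frac{7 \sqrt{3}}{2} \approx 14.938$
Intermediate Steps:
$M{\left(f \right)} = - 5 f$
$K{\left(T,N \right)} = -7$ ($K{\left(T,N \right)} = -10 + 3 = -7$)
$g = 6 - \sqrt{3}$ ($g = 6 - \sqrt{-1 + 4} = 6 - \sqrt{3} \approx 4.268$)
$m{\left(D \right)} = -3 + \frac{\sqrt{3}}{2}$ ($m{\left(D \right)} = - \frac{6 - \sqrt{3}}{2} = -3 + \frac{\sqrt{3}}{2}$)
$K{\left(-39,M{\left(3 \right)} \right)} m{\left(8 \right)} = - 7 \left(-3 + \frac{\sqrt{3}}{2}\right) = 21 - \frac{7 \sqrt{3}}{2}$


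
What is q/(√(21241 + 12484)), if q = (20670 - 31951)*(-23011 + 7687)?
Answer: 172870044*√1349/6745 ≈ 9.4133e+5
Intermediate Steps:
q = 172870044 (q = -11281*(-15324) = 172870044)
q/(√(21241 + 12484)) = 172870044/(√(21241 + 12484)) = 172870044/(√33725) = 172870044/((5*√1349)) = 172870044*(√1349/6745) = 172870044*√1349/6745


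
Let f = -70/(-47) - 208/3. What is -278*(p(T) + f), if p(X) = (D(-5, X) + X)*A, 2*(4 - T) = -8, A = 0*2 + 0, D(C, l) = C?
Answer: 2659348/141 ≈ 18861.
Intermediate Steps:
A = 0 (A = 0 + 0 = 0)
T = 8 (T = 4 - 1/2*(-8) = 4 + 4 = 8)
p(X) = 0 (p(X) = (-5 + X)*0 = 0)
f = -9566/141 (f = -70*(-1/47) - 208*1/3 = 70/47 - 208/3 = -9566/141 ≈ -67.844)
-278*(p(T) + f) = -278*(0 - 9566/141) = -278*(-9566/141) = 2659348/141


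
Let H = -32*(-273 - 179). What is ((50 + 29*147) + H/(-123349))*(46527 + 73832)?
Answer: 2783902482109/5363 ≈ 5.1909e+8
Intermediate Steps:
H = 14464 (H = -32*(-452) = 14464)
((50 + 29*147) + H/(-123349))*(46527 + 73832) = ((50 + 29*147) + 14464/(-123349))*(46527 + 73832) = ((50 + 4263) + 14464*(-1/123349))*120359 = (4313 - 14464/123349)*120359 = (531989773/123349)*120359 = 2783902482109/5363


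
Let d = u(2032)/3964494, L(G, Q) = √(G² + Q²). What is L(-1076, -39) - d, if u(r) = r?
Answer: -1016/1982247 + √1159297 ≈ 1076.7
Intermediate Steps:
d = 1016/1982247 (d = 2032/3964494 = 2032*(1/3964494) = 1016/1982247 ≈ 0.00051255)
L(-1076, -39) - d = √((-1076)² + (-39)²) - 1*1016/1982247 = √(1157776 + 1521) - 1016/1982247 = √1159297 - 1016/1982247 = -1016/1982247 + √1159297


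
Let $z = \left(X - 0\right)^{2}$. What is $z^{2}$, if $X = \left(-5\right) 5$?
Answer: $390625$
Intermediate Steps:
$X = -25$
$z = 625$ ($z = \left(-25 - 0\right)^{2} = \left(-25 + 0\right)^{2} = \left(-25\right)^{2} = 625$)
$z^{2} = 625^{2} = 390625$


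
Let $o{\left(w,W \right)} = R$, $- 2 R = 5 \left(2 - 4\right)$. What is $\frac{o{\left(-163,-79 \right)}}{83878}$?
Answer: $\frac{5}{83878} \approx 5.961 \cdot 10^{-5}$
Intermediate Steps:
$R = 5$ ($R = - \frac{5 \left(2 - 4\right)}{2} = - \frac{5 \left(-2\right)}{2} = \left(- \frac{1}{2}\right) \left(-10\right) = 5$)
$o{\left(w,W \right)} = 5$
$\frac{o{\left(-163,-79 \right)}}{83878} = \frac{5}{83878}$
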